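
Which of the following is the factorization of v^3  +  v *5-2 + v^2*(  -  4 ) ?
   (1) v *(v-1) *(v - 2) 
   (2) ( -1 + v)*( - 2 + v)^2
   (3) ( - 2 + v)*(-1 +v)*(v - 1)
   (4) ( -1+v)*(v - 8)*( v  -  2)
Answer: 3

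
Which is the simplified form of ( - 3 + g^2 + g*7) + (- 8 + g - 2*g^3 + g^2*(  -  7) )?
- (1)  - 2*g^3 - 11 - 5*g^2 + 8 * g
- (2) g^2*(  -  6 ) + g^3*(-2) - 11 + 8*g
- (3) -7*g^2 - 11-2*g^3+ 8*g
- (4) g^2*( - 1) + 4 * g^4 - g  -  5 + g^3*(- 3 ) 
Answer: 2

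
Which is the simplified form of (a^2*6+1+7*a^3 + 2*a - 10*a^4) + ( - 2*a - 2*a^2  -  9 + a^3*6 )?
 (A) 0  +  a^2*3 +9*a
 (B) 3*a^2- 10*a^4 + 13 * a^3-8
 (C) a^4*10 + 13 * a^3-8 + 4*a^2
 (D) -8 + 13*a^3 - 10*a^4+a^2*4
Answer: D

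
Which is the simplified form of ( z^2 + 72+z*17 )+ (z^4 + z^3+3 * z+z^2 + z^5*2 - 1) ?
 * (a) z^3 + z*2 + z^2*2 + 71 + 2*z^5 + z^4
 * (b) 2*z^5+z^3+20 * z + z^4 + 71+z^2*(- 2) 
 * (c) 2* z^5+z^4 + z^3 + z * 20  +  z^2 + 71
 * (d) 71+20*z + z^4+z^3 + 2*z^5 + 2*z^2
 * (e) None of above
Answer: d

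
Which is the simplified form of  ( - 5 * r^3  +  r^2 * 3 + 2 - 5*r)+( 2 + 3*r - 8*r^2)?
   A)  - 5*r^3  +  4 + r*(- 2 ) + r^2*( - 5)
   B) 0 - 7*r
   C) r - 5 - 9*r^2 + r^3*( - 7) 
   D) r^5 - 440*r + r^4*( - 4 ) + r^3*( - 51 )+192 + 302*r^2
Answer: A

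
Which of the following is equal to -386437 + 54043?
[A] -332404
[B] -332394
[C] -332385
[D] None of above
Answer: B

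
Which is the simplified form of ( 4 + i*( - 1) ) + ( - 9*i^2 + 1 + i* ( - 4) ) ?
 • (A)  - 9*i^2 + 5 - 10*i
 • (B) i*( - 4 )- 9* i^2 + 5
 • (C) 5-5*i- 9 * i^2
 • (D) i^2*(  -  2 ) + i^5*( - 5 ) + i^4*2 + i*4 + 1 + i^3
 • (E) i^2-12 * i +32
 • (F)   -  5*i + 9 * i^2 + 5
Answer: C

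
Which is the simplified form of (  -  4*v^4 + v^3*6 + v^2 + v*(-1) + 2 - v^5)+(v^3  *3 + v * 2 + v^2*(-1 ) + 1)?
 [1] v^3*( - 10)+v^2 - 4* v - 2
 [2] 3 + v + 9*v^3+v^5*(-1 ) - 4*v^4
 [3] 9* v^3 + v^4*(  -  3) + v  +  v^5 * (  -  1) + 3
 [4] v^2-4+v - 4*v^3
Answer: 2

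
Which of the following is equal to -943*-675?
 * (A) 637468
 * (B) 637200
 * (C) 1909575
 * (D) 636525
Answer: D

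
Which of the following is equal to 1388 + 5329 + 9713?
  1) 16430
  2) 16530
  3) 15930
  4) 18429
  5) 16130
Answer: 1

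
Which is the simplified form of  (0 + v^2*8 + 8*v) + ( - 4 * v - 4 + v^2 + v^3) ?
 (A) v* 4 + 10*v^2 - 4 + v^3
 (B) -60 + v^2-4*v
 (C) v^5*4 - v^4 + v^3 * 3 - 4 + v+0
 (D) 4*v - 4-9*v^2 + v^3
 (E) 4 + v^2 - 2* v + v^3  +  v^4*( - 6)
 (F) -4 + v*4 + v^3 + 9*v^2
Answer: F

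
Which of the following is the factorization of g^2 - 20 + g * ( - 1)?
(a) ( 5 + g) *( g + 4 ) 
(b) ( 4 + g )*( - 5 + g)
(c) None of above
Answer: b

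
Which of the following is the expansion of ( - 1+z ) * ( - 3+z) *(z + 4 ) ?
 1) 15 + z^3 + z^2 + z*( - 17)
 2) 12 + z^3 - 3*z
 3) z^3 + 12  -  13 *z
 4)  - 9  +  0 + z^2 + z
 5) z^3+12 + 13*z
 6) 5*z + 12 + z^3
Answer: 3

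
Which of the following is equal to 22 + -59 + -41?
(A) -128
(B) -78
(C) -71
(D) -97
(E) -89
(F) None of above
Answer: B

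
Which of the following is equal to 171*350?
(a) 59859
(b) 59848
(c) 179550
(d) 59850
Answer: d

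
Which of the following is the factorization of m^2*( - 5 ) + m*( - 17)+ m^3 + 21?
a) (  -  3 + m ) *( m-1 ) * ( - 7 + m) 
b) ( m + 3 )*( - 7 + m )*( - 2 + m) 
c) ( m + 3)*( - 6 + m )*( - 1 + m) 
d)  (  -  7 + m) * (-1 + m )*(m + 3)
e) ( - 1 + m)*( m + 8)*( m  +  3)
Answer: d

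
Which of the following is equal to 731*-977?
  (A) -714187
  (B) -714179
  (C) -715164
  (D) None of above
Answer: A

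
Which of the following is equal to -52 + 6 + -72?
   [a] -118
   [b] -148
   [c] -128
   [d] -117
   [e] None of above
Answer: a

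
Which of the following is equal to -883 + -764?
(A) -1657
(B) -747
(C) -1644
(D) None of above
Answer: D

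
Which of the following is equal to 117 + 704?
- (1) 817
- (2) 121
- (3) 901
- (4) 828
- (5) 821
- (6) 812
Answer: 5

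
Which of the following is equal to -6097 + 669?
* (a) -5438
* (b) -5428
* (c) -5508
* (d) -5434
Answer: b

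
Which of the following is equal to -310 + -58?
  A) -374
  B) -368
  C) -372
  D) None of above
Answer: B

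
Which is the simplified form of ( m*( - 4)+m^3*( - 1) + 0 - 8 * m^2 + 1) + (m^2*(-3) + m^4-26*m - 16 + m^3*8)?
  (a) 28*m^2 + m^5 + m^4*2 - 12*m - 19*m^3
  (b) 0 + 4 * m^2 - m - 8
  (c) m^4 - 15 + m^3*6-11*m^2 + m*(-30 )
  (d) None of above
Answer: d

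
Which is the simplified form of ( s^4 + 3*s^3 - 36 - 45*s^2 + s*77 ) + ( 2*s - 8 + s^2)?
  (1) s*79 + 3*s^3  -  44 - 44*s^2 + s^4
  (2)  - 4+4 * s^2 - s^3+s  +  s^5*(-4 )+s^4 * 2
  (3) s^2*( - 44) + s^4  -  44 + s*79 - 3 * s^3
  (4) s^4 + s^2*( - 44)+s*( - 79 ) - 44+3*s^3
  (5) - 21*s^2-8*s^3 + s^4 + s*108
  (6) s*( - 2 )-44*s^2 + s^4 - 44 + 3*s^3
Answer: 1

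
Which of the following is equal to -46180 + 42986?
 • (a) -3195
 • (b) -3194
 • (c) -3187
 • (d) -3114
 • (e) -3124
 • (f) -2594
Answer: b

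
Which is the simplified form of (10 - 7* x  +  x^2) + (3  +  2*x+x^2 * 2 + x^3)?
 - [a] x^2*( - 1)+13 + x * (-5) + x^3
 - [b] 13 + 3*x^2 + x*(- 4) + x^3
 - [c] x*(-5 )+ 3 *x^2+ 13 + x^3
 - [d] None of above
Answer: c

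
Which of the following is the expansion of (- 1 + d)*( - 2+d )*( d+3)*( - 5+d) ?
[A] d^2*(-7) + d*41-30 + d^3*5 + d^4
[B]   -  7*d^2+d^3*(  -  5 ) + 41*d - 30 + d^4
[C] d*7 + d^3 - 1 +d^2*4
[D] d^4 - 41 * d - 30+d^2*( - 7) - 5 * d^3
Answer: B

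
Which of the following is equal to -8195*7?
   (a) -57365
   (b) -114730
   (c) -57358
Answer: a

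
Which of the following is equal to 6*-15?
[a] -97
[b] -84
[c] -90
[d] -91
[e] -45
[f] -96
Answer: c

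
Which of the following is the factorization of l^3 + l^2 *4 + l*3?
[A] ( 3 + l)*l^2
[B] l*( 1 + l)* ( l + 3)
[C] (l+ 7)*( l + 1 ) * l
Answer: B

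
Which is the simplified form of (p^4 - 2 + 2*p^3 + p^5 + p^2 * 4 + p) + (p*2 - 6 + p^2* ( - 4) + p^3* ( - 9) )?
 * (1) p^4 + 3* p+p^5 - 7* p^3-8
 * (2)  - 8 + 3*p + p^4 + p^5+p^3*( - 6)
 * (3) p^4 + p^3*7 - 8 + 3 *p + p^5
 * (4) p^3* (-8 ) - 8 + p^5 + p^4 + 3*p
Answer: 1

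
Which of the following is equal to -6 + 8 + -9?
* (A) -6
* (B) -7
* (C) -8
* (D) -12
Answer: B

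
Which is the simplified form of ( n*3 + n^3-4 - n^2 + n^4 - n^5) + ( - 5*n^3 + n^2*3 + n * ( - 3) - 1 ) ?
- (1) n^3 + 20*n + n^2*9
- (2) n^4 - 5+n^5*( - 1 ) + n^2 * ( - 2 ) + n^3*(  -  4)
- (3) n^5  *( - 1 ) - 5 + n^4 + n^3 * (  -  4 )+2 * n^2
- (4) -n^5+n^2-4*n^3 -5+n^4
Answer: 3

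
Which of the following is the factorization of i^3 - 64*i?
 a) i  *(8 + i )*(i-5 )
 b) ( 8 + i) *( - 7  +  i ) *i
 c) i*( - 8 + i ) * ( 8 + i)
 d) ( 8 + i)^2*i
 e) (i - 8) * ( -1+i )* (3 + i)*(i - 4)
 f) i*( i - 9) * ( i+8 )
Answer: c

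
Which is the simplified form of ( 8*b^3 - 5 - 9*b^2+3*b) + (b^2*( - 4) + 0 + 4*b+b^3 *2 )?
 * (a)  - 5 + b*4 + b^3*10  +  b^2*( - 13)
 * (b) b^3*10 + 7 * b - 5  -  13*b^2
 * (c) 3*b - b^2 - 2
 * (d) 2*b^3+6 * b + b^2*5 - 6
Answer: b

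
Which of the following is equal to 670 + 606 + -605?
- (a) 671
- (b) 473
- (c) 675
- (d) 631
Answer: a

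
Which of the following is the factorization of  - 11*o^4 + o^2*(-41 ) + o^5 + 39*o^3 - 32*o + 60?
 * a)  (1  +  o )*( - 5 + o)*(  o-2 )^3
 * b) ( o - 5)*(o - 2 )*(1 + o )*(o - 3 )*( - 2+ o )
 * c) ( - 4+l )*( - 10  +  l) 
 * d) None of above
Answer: b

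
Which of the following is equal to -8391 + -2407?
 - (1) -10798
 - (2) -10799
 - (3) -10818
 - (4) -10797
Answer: 1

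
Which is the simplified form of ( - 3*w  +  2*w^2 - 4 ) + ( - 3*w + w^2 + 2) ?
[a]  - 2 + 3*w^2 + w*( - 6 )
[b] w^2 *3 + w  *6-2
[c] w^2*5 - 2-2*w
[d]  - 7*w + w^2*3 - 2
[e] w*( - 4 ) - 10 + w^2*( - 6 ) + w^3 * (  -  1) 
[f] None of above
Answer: a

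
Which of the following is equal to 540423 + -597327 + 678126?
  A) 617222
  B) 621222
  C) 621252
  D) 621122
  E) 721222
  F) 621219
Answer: B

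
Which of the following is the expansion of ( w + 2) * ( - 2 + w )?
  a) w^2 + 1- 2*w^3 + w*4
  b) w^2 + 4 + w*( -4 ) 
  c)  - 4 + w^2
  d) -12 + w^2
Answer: c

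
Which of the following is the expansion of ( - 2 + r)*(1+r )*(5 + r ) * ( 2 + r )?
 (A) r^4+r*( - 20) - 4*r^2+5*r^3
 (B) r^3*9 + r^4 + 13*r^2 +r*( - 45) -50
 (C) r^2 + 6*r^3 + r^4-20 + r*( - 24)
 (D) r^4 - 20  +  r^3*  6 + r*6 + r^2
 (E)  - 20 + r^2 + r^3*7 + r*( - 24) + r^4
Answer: C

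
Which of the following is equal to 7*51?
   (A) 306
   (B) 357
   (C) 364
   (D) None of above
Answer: B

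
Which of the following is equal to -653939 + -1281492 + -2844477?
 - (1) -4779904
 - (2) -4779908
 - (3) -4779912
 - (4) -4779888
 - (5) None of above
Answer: 2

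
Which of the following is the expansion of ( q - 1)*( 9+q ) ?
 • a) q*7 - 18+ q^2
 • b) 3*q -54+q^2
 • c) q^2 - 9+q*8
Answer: c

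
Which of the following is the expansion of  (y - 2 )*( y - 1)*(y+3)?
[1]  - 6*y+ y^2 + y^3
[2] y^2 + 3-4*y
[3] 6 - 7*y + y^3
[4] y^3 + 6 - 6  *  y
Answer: 3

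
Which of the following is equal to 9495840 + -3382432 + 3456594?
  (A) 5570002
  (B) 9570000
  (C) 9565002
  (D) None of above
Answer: D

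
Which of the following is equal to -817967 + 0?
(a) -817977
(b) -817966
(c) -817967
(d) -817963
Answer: c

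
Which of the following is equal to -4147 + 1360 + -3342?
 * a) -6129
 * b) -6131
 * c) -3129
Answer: a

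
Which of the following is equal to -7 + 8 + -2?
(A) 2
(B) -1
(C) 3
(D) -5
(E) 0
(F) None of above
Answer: B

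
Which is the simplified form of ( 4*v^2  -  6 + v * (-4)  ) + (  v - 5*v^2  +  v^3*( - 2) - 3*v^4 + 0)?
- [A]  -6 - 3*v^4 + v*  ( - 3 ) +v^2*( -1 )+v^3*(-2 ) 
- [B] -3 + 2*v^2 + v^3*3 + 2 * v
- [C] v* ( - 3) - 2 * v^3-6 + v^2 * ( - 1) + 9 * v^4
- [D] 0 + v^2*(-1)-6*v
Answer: A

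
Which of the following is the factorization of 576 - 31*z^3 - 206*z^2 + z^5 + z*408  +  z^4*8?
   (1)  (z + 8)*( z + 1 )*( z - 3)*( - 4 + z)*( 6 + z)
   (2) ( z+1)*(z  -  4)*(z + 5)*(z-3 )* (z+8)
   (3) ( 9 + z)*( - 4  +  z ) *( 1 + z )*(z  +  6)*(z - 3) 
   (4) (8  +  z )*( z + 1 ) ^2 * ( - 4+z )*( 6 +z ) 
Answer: 1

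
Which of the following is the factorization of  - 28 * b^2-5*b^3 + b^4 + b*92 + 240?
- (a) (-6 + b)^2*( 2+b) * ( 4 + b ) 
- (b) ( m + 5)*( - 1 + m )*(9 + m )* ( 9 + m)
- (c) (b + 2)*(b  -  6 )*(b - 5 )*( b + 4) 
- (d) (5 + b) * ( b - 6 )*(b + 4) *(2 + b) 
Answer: c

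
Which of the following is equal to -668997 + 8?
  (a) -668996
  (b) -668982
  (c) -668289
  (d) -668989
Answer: d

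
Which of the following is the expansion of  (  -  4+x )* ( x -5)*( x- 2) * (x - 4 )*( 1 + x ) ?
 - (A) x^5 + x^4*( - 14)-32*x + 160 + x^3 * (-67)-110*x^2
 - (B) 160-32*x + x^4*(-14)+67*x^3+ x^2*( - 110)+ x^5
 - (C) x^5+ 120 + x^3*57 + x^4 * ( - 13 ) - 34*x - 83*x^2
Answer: B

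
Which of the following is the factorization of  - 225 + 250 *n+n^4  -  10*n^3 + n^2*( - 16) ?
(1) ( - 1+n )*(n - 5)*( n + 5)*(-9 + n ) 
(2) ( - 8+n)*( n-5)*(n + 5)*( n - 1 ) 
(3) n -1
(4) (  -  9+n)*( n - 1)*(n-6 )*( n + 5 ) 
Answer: 1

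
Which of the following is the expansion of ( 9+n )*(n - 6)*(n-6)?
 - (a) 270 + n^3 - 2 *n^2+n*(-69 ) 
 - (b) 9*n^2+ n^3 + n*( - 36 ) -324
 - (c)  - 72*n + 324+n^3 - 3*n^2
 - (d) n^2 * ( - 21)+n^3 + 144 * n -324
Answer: c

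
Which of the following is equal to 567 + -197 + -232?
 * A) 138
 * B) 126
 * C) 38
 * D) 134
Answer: A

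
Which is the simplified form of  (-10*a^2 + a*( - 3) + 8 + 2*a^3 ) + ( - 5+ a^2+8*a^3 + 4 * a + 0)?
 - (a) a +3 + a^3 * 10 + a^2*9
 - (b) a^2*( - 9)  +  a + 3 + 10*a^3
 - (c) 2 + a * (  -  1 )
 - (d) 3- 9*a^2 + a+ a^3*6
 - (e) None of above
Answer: b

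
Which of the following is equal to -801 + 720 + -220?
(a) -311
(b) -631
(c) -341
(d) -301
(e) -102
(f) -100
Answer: d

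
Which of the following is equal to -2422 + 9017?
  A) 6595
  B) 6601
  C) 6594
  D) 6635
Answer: A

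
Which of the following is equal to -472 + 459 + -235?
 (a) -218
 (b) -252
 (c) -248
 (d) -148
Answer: c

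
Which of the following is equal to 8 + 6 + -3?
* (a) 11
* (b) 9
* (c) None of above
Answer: a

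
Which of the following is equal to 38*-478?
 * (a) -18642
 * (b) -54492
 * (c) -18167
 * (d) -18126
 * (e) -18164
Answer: e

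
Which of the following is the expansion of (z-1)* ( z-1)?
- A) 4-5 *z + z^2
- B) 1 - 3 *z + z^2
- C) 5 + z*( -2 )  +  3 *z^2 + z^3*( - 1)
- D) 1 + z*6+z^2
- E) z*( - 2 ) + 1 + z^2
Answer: E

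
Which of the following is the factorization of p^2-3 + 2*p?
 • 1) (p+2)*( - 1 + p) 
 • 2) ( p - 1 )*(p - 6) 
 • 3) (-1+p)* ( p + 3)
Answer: 3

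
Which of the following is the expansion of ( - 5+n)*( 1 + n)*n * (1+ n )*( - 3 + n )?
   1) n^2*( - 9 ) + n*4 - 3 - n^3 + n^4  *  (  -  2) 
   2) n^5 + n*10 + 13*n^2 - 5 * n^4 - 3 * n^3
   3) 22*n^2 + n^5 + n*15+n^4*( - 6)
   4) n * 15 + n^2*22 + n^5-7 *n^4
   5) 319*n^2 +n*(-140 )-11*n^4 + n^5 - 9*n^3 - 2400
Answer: 3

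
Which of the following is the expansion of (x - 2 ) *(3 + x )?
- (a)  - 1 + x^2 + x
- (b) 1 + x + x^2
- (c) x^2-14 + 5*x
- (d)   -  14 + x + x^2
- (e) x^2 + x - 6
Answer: e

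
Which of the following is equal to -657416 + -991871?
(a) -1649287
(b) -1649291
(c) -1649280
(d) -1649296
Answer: a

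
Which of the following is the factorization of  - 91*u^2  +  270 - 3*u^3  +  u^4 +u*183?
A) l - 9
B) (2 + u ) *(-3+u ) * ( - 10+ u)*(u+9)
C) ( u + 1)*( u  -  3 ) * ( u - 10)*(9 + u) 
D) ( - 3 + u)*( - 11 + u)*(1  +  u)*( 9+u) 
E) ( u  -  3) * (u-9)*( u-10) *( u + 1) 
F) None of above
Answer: C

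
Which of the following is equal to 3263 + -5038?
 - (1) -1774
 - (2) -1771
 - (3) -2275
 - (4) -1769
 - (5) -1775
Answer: 5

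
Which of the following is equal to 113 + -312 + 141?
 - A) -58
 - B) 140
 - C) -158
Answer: A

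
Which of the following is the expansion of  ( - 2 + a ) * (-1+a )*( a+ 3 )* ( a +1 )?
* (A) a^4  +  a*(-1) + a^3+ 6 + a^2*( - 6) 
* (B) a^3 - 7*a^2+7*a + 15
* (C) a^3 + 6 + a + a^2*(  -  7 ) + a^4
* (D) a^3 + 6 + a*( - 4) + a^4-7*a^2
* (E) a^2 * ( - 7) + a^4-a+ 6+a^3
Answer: E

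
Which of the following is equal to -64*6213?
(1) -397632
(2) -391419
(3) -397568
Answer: 1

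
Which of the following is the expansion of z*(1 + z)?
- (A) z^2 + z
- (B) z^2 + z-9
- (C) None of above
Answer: A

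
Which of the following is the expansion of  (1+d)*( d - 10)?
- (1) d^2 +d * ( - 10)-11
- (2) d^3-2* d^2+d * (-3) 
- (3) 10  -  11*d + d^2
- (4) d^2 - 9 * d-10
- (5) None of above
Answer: 4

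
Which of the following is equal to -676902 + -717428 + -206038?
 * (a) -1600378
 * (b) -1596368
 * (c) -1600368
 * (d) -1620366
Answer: c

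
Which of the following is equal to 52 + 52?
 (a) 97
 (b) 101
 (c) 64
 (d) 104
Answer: d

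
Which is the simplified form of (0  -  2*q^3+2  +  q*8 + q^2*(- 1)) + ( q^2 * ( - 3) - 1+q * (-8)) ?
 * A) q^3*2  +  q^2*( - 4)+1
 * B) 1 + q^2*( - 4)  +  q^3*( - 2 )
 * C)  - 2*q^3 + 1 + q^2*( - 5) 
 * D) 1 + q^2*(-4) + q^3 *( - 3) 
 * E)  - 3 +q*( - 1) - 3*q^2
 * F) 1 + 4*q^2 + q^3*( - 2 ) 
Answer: B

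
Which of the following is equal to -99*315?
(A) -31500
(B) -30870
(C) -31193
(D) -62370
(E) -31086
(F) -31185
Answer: F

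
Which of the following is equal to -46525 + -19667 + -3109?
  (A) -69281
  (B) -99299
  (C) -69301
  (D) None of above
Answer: C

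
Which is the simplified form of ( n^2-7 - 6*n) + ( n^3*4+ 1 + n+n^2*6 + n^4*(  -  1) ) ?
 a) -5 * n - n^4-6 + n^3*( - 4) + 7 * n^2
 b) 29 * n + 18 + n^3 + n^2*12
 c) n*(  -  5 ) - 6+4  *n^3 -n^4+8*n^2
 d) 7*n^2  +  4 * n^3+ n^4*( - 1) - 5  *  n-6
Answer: d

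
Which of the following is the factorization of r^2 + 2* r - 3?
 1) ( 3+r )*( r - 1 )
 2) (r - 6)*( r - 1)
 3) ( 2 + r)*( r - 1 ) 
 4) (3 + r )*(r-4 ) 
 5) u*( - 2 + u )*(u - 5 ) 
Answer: 1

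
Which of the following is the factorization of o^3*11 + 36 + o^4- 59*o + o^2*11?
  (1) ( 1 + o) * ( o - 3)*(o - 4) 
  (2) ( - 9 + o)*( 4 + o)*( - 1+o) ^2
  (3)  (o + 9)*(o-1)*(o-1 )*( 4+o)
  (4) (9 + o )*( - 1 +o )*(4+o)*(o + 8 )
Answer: 3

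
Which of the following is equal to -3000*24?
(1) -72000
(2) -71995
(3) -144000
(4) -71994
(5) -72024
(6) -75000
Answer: 1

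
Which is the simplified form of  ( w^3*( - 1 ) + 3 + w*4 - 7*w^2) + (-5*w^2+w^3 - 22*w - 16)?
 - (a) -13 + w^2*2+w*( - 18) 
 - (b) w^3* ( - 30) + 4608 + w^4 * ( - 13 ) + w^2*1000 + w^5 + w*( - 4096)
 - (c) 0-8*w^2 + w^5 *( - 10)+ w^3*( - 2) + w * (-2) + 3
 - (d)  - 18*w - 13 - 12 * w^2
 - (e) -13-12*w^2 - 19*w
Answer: d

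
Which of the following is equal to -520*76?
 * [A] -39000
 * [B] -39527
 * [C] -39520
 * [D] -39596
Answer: C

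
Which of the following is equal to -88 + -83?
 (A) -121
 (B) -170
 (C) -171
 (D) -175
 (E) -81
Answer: C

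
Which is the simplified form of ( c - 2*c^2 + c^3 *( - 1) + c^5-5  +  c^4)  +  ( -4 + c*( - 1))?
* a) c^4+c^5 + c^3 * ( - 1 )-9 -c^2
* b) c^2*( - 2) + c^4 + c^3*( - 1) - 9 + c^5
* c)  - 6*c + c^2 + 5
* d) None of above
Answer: b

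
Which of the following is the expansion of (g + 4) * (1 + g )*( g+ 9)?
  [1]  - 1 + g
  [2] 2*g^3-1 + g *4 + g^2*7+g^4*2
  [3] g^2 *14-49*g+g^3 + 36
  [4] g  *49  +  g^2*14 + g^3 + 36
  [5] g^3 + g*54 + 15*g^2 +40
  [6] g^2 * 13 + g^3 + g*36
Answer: 4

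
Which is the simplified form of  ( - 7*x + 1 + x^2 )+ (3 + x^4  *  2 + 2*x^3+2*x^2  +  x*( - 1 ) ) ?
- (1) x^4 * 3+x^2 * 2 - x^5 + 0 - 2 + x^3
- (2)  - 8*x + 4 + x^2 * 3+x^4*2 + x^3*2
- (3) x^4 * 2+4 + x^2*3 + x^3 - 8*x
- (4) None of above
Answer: 2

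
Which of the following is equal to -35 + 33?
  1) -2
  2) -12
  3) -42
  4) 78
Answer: 1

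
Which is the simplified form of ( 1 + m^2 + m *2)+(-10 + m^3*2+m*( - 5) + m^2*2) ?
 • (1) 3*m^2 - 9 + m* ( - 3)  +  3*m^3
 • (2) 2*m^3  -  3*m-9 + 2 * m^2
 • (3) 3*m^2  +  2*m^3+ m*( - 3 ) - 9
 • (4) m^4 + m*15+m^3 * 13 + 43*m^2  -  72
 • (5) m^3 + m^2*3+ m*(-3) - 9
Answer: 3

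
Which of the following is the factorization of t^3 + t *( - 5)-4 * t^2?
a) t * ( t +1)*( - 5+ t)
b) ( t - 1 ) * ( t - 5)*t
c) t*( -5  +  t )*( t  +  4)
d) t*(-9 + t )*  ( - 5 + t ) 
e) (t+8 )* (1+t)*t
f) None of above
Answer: a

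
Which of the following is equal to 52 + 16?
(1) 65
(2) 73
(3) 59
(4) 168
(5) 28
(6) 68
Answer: 6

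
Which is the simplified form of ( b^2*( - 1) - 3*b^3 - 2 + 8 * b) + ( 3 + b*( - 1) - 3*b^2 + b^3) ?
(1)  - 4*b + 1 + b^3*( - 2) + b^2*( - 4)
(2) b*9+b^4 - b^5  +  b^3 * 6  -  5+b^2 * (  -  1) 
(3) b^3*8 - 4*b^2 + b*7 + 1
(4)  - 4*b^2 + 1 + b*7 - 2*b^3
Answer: 4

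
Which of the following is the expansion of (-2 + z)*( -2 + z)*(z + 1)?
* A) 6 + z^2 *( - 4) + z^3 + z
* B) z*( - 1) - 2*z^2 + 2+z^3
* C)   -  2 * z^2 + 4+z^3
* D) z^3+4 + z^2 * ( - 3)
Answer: D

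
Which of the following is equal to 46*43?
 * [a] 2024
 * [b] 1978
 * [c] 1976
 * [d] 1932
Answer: b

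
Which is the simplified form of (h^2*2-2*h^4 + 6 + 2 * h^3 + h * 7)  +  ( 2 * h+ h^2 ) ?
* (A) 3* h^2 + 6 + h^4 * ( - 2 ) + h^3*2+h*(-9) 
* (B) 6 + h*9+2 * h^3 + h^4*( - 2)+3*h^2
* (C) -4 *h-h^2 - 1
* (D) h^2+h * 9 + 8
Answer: B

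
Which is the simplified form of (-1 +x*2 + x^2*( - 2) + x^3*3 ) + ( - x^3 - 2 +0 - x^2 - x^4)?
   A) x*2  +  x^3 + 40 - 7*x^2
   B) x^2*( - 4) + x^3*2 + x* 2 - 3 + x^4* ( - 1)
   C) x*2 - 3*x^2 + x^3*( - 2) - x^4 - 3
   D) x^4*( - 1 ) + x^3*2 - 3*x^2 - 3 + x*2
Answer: D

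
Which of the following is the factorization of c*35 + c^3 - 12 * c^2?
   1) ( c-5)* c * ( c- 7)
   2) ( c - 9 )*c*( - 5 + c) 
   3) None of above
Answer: 1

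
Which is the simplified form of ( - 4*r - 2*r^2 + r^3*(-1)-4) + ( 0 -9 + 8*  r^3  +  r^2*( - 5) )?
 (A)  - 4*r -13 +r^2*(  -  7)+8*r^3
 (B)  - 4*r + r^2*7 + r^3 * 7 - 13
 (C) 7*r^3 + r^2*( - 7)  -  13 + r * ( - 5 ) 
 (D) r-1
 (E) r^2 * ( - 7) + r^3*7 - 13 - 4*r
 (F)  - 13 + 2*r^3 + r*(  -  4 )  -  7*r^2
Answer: E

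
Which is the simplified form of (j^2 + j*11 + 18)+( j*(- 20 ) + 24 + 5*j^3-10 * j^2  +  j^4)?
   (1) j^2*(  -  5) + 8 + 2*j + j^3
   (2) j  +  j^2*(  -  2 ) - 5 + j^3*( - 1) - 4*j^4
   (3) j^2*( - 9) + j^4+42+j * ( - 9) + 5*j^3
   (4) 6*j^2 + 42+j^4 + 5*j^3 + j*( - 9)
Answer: 3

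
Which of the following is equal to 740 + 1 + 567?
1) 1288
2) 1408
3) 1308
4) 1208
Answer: 3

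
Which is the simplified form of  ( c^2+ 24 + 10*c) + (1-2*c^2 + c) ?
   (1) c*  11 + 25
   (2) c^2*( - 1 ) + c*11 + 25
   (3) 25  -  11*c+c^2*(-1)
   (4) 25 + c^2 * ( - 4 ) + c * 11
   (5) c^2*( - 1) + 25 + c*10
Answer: 2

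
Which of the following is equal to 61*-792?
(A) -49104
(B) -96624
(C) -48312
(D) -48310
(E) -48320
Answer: C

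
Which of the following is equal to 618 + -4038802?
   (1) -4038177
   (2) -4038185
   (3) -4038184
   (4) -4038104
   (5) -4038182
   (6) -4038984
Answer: 3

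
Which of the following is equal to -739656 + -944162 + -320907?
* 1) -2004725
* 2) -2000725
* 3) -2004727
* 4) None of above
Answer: 1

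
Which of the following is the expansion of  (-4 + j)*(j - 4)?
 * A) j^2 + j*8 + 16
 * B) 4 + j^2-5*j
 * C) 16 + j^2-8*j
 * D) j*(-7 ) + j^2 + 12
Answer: C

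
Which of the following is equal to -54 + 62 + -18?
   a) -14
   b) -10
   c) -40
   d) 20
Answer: b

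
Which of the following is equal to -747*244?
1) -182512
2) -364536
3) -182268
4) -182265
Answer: 3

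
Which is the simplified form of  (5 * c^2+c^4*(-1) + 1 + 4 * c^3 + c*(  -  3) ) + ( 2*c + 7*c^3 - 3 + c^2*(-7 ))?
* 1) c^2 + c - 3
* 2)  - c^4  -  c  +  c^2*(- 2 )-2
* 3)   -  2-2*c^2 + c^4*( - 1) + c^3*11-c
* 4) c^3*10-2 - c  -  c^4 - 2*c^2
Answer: 3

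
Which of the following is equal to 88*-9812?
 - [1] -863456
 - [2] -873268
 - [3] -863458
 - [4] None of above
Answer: 1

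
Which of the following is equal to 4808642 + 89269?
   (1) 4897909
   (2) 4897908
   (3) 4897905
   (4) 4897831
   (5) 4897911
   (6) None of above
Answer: 5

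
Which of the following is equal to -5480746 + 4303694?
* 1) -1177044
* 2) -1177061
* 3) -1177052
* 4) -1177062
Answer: 3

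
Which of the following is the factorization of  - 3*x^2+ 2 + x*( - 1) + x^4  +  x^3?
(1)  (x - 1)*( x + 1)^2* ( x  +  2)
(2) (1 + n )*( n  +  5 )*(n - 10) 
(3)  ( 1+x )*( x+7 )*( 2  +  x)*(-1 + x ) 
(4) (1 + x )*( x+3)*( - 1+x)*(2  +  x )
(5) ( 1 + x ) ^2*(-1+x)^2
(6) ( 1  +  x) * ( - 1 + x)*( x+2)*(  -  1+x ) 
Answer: 6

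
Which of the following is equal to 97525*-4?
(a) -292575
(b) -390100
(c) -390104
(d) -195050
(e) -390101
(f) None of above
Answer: b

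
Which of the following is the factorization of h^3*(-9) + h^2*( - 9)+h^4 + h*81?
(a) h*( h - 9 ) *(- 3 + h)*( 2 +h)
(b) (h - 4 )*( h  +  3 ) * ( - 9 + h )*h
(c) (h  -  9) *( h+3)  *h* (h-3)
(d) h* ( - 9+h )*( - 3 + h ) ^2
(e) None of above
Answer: c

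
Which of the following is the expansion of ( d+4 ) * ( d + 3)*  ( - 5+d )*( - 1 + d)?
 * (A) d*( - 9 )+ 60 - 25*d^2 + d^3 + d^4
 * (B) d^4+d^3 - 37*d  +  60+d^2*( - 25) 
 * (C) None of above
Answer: B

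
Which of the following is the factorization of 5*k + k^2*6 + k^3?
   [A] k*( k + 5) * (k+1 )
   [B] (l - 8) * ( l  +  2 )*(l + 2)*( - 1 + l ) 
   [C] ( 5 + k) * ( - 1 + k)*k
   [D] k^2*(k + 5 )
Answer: A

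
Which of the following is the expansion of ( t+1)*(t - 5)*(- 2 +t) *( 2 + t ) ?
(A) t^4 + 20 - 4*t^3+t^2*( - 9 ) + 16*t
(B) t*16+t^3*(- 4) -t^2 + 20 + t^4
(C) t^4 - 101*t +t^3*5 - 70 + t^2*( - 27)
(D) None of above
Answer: A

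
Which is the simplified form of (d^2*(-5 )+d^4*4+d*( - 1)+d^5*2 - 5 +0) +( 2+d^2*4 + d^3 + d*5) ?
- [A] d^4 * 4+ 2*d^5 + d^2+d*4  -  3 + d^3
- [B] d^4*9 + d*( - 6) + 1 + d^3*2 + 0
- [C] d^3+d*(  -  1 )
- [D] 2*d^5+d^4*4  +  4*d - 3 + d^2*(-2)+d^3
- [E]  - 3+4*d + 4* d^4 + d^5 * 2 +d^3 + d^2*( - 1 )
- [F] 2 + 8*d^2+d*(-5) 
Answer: E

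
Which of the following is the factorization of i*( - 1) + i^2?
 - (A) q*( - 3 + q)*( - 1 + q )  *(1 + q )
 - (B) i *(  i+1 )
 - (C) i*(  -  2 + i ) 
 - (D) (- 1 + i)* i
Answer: D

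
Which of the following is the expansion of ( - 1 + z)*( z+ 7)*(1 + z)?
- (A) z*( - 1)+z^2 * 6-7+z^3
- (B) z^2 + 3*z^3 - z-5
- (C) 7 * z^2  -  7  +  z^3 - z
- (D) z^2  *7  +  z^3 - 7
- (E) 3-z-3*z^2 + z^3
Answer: C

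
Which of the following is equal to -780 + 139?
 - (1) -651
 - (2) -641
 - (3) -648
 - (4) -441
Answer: 2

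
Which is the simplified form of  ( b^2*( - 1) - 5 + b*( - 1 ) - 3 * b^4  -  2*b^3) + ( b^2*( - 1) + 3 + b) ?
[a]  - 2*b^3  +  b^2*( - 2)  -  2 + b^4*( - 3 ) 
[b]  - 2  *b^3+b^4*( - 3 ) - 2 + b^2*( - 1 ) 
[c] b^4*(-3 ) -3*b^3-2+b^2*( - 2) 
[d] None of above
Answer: a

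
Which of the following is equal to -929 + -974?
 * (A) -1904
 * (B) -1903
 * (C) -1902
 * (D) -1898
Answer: B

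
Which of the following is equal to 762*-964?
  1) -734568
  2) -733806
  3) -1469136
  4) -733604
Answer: 1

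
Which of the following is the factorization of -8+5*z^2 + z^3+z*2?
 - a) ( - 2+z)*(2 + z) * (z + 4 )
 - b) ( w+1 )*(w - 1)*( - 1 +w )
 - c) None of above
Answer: c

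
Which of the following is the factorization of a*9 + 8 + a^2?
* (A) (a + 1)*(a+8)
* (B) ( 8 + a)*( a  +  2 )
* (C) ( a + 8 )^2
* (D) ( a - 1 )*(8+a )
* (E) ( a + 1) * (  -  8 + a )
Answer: A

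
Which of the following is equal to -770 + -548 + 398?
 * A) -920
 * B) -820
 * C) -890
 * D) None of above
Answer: A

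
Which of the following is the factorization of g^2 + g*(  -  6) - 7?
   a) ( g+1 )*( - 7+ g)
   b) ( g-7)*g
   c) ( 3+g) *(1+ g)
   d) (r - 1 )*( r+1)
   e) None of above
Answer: a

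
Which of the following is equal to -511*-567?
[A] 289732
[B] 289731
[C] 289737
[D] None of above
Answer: C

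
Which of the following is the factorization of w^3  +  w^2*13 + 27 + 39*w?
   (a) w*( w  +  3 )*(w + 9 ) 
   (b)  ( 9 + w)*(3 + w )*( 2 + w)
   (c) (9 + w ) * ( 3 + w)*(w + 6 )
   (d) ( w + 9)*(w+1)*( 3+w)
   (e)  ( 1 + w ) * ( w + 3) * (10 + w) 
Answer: d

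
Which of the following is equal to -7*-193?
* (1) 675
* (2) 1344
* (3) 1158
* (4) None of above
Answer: 4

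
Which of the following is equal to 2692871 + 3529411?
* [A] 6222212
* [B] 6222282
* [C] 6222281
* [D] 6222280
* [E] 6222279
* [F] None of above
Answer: B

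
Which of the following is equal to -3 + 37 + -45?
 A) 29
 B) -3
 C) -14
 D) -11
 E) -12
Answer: D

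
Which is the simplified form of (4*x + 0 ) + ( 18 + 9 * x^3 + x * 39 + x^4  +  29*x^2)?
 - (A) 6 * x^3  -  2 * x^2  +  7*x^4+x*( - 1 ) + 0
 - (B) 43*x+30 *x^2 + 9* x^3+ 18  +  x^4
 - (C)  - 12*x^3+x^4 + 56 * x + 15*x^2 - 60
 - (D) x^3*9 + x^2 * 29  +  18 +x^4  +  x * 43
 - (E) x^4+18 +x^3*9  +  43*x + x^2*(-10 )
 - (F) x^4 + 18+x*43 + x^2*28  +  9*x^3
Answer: D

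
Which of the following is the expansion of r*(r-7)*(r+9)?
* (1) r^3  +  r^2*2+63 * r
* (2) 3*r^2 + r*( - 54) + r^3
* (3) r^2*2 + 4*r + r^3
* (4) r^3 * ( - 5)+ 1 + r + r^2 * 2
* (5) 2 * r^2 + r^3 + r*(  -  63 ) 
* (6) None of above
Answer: 5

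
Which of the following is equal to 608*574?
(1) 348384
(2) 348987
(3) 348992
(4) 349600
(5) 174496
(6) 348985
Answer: 3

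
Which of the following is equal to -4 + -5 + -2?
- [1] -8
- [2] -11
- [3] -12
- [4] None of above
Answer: 2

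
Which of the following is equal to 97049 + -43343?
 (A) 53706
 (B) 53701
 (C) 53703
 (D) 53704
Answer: A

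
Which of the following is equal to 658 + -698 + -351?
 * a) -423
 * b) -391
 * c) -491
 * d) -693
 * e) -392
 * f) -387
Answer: b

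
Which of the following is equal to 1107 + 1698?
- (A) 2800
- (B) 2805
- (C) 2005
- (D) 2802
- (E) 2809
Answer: B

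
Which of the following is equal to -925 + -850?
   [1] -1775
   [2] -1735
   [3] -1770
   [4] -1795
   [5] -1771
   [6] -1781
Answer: 1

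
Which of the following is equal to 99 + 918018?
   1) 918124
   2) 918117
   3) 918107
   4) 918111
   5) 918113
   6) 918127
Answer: 2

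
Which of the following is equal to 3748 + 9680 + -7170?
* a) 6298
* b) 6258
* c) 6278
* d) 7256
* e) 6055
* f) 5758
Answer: b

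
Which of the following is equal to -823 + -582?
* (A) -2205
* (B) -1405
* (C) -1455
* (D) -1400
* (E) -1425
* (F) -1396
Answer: B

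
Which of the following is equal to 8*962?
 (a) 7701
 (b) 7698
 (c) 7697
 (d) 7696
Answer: d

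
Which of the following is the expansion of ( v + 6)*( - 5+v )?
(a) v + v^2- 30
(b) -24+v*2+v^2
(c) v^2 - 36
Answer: a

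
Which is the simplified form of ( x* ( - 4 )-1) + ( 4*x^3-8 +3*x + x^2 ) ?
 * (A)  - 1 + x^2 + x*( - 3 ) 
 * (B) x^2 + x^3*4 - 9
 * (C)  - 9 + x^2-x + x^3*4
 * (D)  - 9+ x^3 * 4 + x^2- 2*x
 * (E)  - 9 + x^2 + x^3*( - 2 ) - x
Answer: C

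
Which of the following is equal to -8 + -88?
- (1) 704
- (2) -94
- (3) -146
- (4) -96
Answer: 4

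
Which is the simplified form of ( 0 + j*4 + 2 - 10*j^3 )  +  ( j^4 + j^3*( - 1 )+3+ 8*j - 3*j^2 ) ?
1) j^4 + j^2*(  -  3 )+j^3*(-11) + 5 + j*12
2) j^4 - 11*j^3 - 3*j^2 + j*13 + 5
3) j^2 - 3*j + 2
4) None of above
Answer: 1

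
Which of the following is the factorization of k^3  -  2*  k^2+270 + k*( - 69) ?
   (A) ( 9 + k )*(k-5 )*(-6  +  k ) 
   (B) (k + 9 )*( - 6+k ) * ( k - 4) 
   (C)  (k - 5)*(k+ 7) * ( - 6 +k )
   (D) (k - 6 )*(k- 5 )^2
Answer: A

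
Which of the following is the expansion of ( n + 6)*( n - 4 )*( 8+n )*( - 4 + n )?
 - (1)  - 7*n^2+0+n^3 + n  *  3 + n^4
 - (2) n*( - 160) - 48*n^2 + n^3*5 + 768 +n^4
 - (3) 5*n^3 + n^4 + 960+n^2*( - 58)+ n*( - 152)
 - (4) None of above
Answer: 4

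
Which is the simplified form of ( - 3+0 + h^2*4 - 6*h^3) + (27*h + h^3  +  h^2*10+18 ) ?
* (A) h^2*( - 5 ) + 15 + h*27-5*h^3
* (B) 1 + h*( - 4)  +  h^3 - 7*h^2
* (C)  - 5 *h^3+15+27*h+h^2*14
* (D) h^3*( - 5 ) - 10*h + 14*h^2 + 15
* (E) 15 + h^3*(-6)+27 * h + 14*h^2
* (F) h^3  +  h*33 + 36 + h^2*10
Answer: C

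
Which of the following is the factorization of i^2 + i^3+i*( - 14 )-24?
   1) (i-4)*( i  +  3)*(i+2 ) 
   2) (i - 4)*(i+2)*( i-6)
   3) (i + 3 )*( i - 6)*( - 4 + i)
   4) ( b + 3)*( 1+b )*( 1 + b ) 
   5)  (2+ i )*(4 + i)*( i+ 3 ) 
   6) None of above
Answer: 1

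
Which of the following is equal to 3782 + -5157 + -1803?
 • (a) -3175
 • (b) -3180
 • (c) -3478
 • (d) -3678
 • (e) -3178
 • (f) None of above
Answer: e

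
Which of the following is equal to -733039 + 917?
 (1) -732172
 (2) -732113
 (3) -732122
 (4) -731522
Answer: 3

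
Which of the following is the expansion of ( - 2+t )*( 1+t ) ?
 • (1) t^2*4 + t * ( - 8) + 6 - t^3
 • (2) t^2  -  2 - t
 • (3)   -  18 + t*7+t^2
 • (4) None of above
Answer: 2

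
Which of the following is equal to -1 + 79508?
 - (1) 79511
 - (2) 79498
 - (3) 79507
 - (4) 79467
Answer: 3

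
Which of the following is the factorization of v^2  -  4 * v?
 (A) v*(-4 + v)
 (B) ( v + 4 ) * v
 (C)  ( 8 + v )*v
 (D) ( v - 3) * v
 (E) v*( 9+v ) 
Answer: A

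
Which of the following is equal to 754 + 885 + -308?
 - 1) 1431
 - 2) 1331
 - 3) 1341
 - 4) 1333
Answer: 2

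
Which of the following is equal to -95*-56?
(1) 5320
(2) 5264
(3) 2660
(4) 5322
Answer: 1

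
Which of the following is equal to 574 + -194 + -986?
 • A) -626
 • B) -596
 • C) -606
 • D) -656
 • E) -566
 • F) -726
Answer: C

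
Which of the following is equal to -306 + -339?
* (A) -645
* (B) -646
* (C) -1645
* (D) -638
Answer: A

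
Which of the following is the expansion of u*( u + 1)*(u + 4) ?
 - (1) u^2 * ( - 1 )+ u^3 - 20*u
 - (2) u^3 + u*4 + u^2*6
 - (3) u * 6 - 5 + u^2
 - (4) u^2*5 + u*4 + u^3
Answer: 4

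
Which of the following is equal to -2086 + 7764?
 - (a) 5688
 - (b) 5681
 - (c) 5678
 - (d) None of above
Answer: c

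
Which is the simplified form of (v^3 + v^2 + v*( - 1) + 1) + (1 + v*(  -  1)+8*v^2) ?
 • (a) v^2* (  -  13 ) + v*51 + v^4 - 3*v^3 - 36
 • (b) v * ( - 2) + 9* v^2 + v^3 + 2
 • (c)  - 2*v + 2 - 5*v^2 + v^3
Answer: b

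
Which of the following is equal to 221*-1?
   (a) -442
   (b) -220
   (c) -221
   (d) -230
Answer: c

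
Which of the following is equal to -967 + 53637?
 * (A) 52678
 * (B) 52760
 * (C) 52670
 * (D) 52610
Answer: C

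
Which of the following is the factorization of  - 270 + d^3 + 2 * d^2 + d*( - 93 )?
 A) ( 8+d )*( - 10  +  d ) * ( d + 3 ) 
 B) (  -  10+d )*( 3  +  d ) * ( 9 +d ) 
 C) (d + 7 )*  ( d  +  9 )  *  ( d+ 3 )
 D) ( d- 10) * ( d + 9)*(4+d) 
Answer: B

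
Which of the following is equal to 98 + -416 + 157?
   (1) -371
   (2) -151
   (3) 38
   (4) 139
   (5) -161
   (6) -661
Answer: 5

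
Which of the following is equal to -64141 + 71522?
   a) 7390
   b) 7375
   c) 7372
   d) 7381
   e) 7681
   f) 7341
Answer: d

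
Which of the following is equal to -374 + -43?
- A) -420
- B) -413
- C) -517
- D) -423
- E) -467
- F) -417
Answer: F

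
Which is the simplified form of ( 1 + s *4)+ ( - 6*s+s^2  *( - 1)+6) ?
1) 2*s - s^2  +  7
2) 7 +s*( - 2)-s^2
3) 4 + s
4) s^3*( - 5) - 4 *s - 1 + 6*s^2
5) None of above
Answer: 2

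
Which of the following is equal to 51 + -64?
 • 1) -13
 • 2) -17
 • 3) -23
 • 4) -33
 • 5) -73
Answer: 1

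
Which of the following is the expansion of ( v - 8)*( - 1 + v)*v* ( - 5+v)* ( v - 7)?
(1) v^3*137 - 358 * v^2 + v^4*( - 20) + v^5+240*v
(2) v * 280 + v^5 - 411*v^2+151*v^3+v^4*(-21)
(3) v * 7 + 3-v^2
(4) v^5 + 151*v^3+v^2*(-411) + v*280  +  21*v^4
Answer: 2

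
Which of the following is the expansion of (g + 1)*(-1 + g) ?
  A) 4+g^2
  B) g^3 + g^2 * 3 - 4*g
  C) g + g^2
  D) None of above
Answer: D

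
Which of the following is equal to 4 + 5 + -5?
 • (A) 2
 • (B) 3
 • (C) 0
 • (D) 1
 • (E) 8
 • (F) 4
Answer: F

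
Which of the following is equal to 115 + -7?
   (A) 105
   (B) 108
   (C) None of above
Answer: B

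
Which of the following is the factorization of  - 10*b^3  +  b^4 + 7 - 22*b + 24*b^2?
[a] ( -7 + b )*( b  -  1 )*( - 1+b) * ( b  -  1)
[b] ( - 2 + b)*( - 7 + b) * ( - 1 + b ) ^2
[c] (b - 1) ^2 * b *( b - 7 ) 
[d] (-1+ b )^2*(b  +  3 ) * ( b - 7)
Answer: a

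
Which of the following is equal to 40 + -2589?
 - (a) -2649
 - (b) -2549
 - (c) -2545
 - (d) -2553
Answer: b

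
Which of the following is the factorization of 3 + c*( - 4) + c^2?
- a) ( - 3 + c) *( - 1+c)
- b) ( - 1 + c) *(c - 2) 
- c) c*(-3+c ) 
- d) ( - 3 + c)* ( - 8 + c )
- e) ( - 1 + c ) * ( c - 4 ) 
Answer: a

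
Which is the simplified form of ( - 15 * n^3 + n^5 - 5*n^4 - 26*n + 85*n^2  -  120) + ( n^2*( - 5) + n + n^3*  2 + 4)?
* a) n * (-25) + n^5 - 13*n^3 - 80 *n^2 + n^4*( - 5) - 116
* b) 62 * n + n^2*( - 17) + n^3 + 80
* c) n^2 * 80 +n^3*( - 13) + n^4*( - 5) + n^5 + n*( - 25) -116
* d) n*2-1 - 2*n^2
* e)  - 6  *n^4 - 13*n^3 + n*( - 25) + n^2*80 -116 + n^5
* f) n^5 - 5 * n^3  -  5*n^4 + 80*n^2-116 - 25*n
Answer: c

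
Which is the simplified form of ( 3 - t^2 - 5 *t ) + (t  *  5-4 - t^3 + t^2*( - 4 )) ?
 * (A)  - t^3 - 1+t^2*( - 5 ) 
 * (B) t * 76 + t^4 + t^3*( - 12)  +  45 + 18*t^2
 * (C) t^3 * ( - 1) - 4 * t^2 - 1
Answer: A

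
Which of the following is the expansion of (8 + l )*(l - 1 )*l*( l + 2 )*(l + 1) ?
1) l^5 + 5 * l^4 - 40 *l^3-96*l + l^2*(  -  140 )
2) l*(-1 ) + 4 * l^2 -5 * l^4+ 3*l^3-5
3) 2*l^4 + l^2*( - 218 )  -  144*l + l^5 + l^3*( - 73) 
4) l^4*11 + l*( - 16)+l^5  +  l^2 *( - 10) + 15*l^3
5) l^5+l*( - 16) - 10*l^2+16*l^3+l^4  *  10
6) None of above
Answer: 6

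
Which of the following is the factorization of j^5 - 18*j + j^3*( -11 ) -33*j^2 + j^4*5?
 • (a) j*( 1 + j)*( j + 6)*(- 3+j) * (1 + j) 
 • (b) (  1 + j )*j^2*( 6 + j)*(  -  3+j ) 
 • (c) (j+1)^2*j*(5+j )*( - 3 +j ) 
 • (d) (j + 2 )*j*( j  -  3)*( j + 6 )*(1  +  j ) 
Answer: a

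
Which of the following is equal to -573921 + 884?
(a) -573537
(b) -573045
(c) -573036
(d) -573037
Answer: d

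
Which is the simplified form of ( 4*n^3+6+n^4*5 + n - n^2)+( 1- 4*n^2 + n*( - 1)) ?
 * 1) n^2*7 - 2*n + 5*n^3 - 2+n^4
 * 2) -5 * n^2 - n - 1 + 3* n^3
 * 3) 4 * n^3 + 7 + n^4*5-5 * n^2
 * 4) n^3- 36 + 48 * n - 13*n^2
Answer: 3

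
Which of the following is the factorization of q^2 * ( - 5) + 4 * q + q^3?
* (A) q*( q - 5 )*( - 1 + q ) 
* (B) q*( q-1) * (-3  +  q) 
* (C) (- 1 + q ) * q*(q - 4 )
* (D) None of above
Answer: C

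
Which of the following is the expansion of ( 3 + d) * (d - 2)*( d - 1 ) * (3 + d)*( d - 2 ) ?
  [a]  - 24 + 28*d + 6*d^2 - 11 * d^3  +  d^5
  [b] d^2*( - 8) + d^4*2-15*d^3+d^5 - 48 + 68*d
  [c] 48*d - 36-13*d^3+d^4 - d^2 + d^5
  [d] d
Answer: c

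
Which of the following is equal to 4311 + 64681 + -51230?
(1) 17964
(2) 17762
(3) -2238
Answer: 2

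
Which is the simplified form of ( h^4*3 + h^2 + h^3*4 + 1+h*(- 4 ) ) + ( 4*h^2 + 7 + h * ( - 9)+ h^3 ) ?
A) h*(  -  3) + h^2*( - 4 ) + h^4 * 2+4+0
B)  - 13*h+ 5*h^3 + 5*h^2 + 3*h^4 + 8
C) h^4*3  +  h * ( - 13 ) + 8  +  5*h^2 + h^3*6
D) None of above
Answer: B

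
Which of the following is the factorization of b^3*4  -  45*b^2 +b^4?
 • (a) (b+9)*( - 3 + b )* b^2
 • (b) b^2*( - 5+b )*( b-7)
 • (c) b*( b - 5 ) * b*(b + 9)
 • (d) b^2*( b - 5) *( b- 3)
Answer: c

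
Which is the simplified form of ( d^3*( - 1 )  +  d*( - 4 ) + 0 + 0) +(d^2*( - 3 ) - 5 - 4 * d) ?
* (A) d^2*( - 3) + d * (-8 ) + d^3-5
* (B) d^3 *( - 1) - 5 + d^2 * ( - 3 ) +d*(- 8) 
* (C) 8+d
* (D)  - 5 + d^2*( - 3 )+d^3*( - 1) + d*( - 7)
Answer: B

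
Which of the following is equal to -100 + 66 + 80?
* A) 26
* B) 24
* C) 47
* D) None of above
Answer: D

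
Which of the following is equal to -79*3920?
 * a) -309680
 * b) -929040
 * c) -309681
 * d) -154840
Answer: a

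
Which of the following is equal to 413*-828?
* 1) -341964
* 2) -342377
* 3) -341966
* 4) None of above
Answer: 1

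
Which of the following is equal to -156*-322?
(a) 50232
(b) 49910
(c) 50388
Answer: a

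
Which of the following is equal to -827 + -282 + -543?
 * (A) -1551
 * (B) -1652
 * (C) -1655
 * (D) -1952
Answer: B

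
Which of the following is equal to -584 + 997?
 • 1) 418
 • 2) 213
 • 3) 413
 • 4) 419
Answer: 3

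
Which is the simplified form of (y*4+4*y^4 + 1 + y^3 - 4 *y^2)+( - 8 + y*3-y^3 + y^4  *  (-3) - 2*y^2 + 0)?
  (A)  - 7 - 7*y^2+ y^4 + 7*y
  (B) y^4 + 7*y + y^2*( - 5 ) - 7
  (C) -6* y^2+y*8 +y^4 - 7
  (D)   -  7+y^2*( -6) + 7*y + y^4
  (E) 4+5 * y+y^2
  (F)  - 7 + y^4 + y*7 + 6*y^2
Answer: D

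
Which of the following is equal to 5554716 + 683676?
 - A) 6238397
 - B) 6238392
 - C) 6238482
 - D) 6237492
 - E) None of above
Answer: B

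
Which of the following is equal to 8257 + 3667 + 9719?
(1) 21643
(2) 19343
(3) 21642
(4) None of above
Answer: 1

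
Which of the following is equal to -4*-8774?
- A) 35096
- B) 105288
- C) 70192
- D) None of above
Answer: A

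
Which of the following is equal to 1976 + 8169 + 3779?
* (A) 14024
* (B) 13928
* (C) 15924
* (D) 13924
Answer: D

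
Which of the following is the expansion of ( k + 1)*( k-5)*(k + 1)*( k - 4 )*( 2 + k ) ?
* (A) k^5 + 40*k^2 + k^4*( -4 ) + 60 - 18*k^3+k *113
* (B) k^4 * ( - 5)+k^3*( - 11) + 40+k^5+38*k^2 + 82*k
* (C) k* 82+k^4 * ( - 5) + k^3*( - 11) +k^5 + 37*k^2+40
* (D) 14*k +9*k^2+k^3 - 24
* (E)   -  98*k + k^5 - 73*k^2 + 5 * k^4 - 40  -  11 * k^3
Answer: C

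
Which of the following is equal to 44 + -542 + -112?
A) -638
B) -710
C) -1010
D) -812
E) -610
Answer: E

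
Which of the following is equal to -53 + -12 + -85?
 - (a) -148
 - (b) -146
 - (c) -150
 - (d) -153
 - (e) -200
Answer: c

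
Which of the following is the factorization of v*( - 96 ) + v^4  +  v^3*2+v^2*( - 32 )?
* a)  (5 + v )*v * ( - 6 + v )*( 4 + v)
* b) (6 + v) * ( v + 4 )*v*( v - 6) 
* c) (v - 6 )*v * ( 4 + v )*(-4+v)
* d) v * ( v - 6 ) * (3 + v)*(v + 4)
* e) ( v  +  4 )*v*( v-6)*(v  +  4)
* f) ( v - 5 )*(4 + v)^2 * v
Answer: e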